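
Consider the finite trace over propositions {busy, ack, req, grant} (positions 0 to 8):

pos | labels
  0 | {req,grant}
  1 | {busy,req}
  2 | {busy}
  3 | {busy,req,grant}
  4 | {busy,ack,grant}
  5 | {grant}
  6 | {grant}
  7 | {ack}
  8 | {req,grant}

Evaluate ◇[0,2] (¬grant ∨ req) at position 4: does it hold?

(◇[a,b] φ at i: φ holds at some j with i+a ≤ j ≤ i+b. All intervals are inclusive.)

No

Check (¬grant ∨ req) at each j in [4,6]:
  j=4: false
  j=5: false
  j=6: false
No position in the window satisfies it → formula fails.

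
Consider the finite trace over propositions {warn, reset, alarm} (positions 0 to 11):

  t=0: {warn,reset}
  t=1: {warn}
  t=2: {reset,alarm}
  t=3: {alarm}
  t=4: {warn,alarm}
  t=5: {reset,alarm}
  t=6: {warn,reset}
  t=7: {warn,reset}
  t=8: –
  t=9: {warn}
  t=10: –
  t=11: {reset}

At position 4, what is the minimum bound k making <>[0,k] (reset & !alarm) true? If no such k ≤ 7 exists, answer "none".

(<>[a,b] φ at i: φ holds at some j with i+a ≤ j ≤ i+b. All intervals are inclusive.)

Scan j = 4,5,… for (reset & !alarm):
  j=4: fails
  j=5: fails
  j=6: holds
First hit at j=6, so smallest k = 6-4 = 2.

2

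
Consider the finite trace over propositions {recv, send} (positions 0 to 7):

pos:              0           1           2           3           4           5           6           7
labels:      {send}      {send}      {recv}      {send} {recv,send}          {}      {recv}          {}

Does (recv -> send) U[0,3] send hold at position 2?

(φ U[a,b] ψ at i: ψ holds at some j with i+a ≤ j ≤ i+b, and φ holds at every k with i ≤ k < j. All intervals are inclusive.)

False

Need some j in [2,5] with send, and (recv -> send) at every k in [2,j-1].
  j=2: send false.
  j=3: send holds, but (recv -> send) fails at k=2 → not this j.
  j=4: send holds, but (recv -> send) fails at k=2 → not this j.
  j=5: send false.
No j in the window works → until fails.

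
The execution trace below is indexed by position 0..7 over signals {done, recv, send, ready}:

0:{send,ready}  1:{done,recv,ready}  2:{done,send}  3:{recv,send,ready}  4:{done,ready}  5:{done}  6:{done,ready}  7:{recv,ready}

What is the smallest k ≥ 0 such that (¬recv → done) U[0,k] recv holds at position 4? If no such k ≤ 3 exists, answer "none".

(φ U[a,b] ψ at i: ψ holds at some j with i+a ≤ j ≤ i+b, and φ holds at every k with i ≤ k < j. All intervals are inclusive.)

Need earliest j ≥ 4 with recv, and (¬recv → done) at every k in [4,j-1].
  j=4: rhs fails.
  j=5: rhs fails.
  j=6: rhs fails.
  j=7: rhs holds; lhs holds on [4,6]. k = 3.

3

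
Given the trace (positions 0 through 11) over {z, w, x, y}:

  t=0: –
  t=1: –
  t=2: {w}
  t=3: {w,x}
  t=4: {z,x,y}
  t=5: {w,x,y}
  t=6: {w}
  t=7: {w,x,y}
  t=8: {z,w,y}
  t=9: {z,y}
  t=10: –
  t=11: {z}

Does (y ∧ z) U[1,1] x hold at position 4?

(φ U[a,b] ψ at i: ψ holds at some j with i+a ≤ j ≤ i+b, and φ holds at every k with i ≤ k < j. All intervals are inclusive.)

Need some j in [5,5] with x, and (y ∧ z) at every k in [4,j-1].
  j=5: x holds; (y ∧ z) holds at every k in [4,4] → satisfied.

Yes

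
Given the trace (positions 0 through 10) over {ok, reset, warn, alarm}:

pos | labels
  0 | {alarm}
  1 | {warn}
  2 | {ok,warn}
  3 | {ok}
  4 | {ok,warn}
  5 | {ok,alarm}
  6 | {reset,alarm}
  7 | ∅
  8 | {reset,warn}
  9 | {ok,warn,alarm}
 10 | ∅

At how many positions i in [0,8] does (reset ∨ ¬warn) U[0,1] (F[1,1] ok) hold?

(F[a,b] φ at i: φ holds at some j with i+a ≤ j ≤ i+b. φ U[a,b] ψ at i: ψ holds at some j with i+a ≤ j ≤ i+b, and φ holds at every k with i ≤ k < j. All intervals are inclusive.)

Evaluate at each i in [0,8]:
  i=0: ✓ (rhs at j=1; lhs holds on [0,0])
  i=1: ✓ (rhs at j=1)
  i=2: ✓ (rhs at j=2)
  i=3: ✓ (rhs at j=3)
  i=4: ✓ (rhs at j=4)
  i=5: ✗ (no rhs in [5,6])
  i=6: ✗ (no rhs in [6,7])
  i=7: ✓ (rhs at j=8; lhs holds on [7,7])
  i=8: ✓ (rhs at j=8)
Positions where it holds: {0, 1, 2, 3, 4, 7, 8} → 7.

7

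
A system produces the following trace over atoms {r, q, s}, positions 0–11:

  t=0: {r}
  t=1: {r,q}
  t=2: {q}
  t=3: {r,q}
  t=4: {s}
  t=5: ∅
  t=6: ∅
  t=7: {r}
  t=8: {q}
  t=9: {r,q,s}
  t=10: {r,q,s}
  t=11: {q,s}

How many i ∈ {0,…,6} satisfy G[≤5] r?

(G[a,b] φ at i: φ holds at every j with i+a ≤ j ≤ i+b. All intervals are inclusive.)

Evaluate at each i in [0,6]:
  i=0: ✗ (fails at j=2)
  i=1: ✗ (fails at j=2)
  i=2: ✗ (fails at j=2)
  i=3: ✗ (fails at j=4)
  i=4: ✗ (fails at j=4)
  i=5: ✗ (fails at j=5)
  i=6: ✗ (fails at j=6)
Positions where it holds: {} → 0.

0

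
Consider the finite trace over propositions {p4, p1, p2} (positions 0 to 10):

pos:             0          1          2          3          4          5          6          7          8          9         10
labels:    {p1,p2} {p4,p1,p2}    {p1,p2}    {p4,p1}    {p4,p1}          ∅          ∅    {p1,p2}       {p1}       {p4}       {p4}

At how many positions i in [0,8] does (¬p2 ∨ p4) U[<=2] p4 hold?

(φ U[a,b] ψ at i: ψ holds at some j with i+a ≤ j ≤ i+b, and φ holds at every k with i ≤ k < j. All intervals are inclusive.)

Evaluate at each i in [0,8]:
  i=0: ✗ (lhs fails at k=0 before rhs at j=1)
  i=1: ✓ (rhs at j=1)
  i=2: ✗ (lhs fails at k=2 before rhs at j=3)
  i=3: ✓ (rhs at j=3)
  i=4: ✓ (rhs at j=4)
  i=5: ✗ (no rhs in [5,7])
  i=6: ✗ (no rhs in [6,8])
  i=7: ✗ (lhs fails at k=7 before rhs at j=9)
  i=8: ✓ (rhs at j=9; lhs holds on [8,8])
Positions where it holds: {1, 3, 4, 8} → 4.

4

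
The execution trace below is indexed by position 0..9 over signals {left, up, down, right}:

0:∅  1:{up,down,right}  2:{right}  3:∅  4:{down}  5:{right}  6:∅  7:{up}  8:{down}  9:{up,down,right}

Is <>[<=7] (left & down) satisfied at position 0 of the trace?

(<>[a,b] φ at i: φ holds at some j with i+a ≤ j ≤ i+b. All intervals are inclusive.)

False

Check (left & down) at each j in [0,7]:
  j=0: false
  j=1: false
  j=2: false
  j=3: false
  j=4: false
  j=5: false
  j=6: false
  j=7: false
No position in the window satisfies it → formula fails.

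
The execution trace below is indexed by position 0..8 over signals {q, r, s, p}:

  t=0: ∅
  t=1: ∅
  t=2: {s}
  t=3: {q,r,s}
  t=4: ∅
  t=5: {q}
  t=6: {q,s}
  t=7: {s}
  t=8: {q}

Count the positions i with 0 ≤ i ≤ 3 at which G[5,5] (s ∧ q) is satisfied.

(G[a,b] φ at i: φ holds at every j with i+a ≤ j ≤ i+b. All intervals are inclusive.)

Evaluate at each i in [0,3]:
  i=0: ✗ (fails at j=5)
  i=1: ✓ (all of [6,6])
  i=2: ✗ (fails at j=7)
  i=3: ✗ (fails at j=8)
Positions where it holds: {1} → 1.

1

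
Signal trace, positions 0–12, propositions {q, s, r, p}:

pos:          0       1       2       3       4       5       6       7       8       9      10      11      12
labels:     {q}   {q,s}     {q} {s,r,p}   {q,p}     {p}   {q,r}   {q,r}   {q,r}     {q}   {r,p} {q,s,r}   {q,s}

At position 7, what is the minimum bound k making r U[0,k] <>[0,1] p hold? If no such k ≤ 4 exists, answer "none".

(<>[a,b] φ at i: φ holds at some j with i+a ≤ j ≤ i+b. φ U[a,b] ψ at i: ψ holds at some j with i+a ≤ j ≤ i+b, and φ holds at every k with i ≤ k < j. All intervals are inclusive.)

2

Need earliest j ≥ 7 with <>[0,1] p, and r at every k in [7,j-1].
  j=7: rhs fails.
  j=8: rhs fails.
  j=9: rhs holds; lhs holds on [7,8]. k = 2.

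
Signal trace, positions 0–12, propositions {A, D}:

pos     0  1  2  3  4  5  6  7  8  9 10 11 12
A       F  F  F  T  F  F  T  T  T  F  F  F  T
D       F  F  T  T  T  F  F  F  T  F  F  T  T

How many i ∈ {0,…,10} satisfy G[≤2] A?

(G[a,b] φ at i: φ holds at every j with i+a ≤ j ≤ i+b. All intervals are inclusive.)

1

Evaluate at each i in [0,10]:
  i=0: ✗ (fails at j=0)
  i=1: ✗ (fails at j=1)
  i=2: ✗ (fails at j=2)
  i=3: ✗ (fails at j=4)
  i=4: ✗ (fails at j=4)
  i=5: ✗ (fails at j=5)
  i=6: ✓ (all of [6,8])
  i=7: ✗ (fails at j=9)
  i=8: ✗ (fails at j=9)
  i=9: ✗ (fails at j=9)
  i=10: ✗ (fails at j=10)
Positions where it holds: {6} → 1.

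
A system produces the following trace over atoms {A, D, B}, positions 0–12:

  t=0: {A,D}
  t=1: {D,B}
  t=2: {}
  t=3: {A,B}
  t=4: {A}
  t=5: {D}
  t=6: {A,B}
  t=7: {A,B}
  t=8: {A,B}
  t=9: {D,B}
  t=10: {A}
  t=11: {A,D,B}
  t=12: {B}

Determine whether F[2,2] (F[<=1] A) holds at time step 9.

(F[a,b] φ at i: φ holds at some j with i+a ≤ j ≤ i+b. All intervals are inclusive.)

True

Check F[<=1] A at each j in [11,11]:
  j=11: holds (witness at 11)
Found at j=11 → formula holds.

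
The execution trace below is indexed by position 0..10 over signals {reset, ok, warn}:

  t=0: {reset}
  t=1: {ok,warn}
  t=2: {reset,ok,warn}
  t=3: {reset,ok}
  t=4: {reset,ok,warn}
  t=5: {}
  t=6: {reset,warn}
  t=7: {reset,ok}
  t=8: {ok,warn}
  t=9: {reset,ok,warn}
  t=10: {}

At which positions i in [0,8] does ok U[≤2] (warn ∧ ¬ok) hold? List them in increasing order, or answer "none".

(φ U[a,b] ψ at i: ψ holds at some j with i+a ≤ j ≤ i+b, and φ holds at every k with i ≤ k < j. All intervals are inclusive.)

6

Evaluate at each i in [0,8]:
  i=0: ✗ (no rhs in [0,2])
  i=1: ✗ (no rhs in [1,3])
  i=2: ✗ (no rhs in [2,4])
  i=3: ✗ (no rhs in [3,5])
  i=4: ✗ (lhs fails at k=5 before rhs at j=6)
  i=5: ✗ (lhs fails at k=5 before rhs at j=6)
  i=6: ✓ (rhs at j=6)
  i=7: ✗ (no rhs in [7,9])
  i=8: ✗ (no rhs in [8,10])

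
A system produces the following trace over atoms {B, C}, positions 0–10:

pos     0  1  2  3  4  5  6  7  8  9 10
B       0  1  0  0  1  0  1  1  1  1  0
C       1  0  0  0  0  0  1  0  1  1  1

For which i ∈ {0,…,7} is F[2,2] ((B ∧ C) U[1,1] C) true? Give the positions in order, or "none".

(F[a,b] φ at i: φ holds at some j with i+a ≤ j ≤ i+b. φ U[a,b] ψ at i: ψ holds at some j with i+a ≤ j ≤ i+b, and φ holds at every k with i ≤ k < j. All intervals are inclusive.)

6, 7

Evaluate at each i in [0,7]:
  i=0: ✗ (none in [2,2])
  i=1: ✗ (none in [3,3])
  i=2: ✗ (none in [4,4])
  i=3: ✗ (none in [5,5])
  i=4: ✗ (none in [6,6])
  i=5: ✗ (none in [7,7])
  i=6: ✓ (witness j=8)
  i=7: ✓ (witness j=9)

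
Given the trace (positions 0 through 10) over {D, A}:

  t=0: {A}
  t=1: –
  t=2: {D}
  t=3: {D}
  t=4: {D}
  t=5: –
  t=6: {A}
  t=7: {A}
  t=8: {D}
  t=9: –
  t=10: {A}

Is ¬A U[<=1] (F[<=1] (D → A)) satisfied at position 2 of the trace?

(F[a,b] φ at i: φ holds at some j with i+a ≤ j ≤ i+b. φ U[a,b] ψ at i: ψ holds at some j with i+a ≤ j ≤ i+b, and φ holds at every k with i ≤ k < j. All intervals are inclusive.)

Need some j in [2,3] with F[<=1] (D → A), and ¬A at every k in [2,j-1].
  j=2: F[<=1] (D → A) — fails (none in [2,3]).
  j=3: F[<=1] (D → A) — fails (none in [3,4]).
No j in the window works → until fails.

Does not hold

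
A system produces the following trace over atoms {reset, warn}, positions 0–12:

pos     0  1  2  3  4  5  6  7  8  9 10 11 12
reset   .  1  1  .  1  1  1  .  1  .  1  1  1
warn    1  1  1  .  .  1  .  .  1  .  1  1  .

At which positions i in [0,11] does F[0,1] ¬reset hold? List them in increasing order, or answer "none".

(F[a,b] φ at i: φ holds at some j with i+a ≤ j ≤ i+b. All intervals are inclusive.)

Evaluate at each i in [0,11]:
  i=0: ✓ (witness j=0)
  i=1: ✗ (none in [1,2])
  i=2: ✓ (witness j=3)
  i=3: ✓ (witness j=3)
  i=4: ✗ (none in [4,5])
  i=5: ✗ (none in [5,6])
  i=6: ✓ (witness j=7)
  i=7: ✓ (witness j=7)
  i=8: ✓ (witness j=9)
  i=9: ✓ (witness j=9)
  i=10: ✗ (none in [10,11])
  i=11: ✗ (none in [11,12])

0, 2, 3, 6, 7, 8, 9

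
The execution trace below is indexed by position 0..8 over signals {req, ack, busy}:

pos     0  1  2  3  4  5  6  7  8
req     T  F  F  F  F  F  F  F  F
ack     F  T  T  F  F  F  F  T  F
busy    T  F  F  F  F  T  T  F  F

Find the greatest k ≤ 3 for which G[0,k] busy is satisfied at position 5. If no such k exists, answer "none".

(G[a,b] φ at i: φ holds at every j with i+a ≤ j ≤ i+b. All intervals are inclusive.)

busy must hold from j=5 onward; find where it first fails.
  j=5: holds
  j=6: holds
  j=7: fails
Holds on [5,6], so largest k = 1.

1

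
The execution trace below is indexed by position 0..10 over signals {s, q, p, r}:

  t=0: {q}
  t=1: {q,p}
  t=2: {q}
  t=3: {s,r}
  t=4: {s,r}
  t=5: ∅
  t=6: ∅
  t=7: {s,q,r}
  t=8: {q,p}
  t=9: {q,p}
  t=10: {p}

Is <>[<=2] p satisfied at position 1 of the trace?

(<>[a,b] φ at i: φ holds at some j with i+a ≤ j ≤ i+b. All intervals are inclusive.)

Holds

Check p at each j in [1,3]:
  j=1: true
  j=2: false
  j=3: false
Found at j=1 → formula holds.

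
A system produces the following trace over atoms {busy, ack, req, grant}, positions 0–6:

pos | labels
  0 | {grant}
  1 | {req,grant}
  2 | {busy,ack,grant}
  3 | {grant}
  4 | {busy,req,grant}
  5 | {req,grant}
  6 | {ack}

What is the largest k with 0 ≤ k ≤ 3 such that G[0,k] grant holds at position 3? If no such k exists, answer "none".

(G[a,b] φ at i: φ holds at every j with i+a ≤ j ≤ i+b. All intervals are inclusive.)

2

grant must hold from j=3 onward; find where it first fails.
  j=3: holds
  j=4: holds
  j=5: holds
  j=6: fails
Holds on [3,5], so largest k = 2.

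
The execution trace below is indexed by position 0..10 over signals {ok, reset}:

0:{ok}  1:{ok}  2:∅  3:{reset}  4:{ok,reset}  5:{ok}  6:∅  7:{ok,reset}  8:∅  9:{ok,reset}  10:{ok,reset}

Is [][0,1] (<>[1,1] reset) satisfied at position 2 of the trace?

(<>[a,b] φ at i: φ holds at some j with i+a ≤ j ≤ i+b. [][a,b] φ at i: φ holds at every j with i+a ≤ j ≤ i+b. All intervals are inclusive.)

Yes

Check <>[1,1] reset at every j in [2,3]:
  j=2: holds (witness at 3)
  j=3: holds (witness at 4)
All positions satisfy it → formula holds.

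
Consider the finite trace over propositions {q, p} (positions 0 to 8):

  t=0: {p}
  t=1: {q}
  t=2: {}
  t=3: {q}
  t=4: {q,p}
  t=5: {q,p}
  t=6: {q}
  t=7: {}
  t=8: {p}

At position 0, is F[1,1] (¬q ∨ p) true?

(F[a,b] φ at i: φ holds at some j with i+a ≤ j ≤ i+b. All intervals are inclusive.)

Check (¬q ∨ p) at each j in [1,1]:
  j=1: false
No position in the window satisfies it → formula fails.

No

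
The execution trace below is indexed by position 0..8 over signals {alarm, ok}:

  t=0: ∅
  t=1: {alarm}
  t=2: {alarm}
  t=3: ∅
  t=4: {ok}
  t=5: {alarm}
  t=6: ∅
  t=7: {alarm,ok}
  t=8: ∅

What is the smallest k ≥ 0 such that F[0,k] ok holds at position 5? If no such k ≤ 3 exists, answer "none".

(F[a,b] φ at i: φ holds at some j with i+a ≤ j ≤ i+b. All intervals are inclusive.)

Scan j = 5,6,… for ok:
  j=5: fails
  j=6: fails
  j=7: holds
First hit at j=7, so smallest k = 7-5 = 2.

2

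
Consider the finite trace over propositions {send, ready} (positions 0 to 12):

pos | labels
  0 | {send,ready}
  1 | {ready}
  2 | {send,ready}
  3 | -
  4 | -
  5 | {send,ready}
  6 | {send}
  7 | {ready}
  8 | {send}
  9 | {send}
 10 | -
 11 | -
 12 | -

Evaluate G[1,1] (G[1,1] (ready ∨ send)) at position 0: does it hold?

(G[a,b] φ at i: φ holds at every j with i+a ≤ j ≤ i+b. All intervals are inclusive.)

Holds

Check G[1,1] (ready ∨ send) at every j in [1,1]:
  j=1: holds on [2,2]
All positions satisfy it → formula holds.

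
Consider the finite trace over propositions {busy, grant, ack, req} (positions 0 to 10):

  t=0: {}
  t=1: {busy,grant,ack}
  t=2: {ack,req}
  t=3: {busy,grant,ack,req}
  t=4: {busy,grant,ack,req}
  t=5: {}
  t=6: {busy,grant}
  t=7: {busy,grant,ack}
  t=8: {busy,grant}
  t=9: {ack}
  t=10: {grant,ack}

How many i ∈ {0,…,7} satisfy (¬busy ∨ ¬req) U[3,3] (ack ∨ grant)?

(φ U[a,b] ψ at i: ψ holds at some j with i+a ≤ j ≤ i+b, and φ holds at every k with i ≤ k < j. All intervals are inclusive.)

Evaluate at each i in [0,7]:
  i=0: ✓ (rhs at j=3; lhs holds on [0,2])
  i=1: ✗ (lhs fails at k=3 before rhs at j=4)
  i=2: ✗ (no rhs in [5,5])
  i=3: ✗ (lhs fails at k=3 before rhs at j=6)
  i=4: ✗ (lhs fails at k=4 before rhs at j=7)
  i=5: ✓ (rhs at j=8; lhs holds on [5,7])
  i=6: ✓ (rhs at j=9; lhs holds on [6,8])
  i=7: ✓ (rhs at j=10; lhs holds on [7,9])
Positions where it holds: {0, 5, 6, 7} → 4.

4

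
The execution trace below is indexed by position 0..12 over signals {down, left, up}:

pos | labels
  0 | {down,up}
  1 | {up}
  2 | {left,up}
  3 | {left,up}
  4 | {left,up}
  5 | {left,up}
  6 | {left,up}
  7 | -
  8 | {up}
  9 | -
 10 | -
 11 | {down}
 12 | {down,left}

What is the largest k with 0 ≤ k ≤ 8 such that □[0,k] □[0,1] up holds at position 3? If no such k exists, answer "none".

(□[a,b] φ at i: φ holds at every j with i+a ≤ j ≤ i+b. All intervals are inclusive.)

2

□[0,1] up must hold from j=3 onward; find where it first fails.
  j=3: holds
  j=4: holds
  j=5: holds
  j=6: fails
Holds on [3,5], so largest k = 2.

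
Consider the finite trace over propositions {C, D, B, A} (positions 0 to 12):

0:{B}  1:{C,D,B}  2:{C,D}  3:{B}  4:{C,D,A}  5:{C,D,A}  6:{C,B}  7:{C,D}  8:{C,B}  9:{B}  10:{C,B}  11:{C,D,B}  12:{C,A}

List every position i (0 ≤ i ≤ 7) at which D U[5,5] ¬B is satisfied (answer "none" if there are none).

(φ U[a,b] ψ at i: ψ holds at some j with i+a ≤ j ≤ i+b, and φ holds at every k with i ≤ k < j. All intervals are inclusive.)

none

Evaluate at each i in [0,7]:
  i=0: ✗ (lhs fails at k=0 before rhs at j=5)
  i=1: ✗ (no rhs in [6,6])
  i=2: ✗ (lhs fails at k=3 before rhs at j=7)
  i=3: ✗ (no rhs in [8,8])
  i=4: ✗ (no rhs in [9,9])
  i=5: ✗ (no rhs in [10,10])
  i=6: ✗ (no rhs in [11,11])
  i=7: ✗ (lhs fails at k=8 before rhs at j=12)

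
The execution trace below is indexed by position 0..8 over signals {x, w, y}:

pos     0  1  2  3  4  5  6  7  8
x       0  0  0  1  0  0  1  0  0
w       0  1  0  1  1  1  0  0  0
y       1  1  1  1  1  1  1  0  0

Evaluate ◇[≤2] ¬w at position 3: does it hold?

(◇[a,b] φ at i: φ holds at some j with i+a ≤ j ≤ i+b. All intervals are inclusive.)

Check ¬w at each j in [3,5]:
  j=3: false
  j=4: false
  j=5: false
No position in the window satisfies it → formula fails.

Does not hold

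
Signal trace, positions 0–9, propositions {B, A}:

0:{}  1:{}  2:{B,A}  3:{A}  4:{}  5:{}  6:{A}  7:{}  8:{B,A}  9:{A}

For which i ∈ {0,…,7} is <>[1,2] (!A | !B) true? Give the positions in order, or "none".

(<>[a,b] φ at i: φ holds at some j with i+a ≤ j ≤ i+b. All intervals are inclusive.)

Evaluate at each i in [0,7]:
  i=0: ✓ (witness j=1)
  i=1: ✓ (witness j=3)
  i=2: ✓ (witness j=3)
  i=3: ✓ (witness j=4)
  i=4: ✓ (witness j=5)
  i=5: ✓ (witness j=6)
  i=6: ✓ (witness j=7)
  i=7: ✓ (witness j=9)

0, 1, 2, 3, 4, 5, 6, 7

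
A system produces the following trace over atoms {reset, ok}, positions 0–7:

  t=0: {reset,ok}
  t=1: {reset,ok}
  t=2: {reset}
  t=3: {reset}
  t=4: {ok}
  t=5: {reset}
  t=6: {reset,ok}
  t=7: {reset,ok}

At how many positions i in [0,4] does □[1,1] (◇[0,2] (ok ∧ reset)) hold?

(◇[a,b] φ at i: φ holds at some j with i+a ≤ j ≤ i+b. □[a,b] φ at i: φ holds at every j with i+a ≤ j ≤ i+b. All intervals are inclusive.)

Evaluate at each i in [0,4]:
  i=0: ✓ (all of [1,1])
  i=1: ✗ (fails at j=2)
  i=2: ✗ (fails at j=3)
  i=3: ✓ (all of [4,4])
  i=4: ✓ (all of [5,5])
Positions where it holds: {0, 3, 4} → 3.

3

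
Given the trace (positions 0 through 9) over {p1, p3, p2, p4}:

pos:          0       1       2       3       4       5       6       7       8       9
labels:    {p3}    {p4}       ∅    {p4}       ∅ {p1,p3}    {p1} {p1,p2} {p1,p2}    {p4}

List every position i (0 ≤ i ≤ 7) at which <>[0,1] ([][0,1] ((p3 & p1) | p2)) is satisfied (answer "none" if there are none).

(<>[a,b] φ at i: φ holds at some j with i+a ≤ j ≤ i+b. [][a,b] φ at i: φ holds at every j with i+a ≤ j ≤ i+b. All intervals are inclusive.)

Evaluate at each i in [0,7]:
  i=0: ✗ (none in [0,1])
  i=1: ✗ (none in [1,2])
  i=2: ✗ (none in [2,3])
  i=3: ✗ (none in [3,4])
  i=4: ✗ (none in [4,5])
  i=5: ✗ (none in [5,6])
  i=6: ✓ (witness j=7)
  i=7: ✓ (witness j=7)

6, 7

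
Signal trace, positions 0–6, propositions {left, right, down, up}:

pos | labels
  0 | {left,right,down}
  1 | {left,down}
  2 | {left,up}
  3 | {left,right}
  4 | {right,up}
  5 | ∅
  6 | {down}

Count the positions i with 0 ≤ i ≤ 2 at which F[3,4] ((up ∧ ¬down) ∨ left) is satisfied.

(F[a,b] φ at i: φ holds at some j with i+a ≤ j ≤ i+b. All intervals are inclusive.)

Evaluate at each i in [0,2]:
  i=0: ✓ (witness j=3)
  i=1: ✓ (witness j=4)
  i=2: ✗ (none in [5,6])
Positions where it holds: {0, 1} → 2.

2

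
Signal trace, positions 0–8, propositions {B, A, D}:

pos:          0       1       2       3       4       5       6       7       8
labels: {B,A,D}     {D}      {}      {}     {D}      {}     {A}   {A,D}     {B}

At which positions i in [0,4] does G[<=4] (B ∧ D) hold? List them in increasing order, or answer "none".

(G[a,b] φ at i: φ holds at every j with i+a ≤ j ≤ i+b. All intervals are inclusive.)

Evaluate at each i in [0,4]:
  i=0: ✗ (fails at j=1)
  i=1: ✗ (fails at j=1)
  i=2: ✗ (fails at j=2)
  i=3: ✗ (fails at j=3)
  i=4: ✗ (fails at j=4)

none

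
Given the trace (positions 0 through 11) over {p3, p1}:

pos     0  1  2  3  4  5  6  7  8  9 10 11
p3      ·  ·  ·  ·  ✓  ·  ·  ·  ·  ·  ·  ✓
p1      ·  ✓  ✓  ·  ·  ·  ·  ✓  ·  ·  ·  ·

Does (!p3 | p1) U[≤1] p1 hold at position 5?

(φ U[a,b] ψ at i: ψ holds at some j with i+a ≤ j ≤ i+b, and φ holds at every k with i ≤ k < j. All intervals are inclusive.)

Does not hold

Need some j in [5,6] with p1, and (!p3 | p1) at every k in [5,j-1].
  j=5: p1 false.
  j=6: p1 false.
No j in the window works → until fails.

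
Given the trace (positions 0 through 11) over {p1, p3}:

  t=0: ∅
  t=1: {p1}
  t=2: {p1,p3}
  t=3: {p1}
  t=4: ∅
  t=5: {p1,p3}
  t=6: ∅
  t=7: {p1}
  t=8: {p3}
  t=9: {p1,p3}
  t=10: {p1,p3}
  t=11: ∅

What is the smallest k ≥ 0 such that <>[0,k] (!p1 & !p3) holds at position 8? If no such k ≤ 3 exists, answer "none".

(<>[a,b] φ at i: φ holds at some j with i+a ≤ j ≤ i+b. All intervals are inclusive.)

3

Scan j = 8,9,… for (!p1 & !p3):
  j=8: fails
  j=9: fails
  j=10: fails
  j=11: holds
First hit at j=11, so smallest k = 11-8 = 3.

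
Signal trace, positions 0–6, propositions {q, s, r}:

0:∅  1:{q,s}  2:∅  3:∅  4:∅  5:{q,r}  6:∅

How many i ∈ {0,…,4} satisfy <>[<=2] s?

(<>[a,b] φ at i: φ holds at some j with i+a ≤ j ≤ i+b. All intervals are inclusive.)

2

Evaluate at each i in [0,4]:
  i=0: ✓ (witness j=1)
  i=1: ✓ (witness j=1)
  i=2: ✗ (none in [2,4])
  i=3: ✗ (none in [3,5])
  i=4: ✗ (none in [4,6])
Positions where it holds: {0, 1} → 2.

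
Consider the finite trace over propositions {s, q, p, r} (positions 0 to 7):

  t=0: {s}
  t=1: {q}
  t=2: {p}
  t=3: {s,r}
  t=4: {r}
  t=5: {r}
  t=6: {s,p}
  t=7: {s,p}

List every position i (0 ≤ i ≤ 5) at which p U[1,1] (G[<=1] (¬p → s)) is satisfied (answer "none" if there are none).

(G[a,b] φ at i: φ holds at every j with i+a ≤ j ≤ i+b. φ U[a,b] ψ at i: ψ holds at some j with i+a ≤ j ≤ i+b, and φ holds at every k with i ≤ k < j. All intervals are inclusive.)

none

Evaluate at each i in [0,5]:
  i=0: ✗ (no rhs in [1,1])
  i=1: ✗ (lhs fails at k=1 before rhs at j=2)
  i=2: ✗ (no rhs in [3,3])
  i=3: ✗ (no rhs in [4,4])
  i=4: ✗ (no rhs in [5,5])
  i=5: ✗ (lhs fails at k=5 before rhs at j=6)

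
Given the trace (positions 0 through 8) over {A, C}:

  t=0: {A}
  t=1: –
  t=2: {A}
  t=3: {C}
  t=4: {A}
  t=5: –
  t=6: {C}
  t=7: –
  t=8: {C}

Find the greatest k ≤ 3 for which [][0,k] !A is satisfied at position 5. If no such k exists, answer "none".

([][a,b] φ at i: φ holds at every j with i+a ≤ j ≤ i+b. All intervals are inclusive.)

3

!A must hold from j=5 onward; find where it first fails.
  j=5: holds
  j=6: holds
  j=7: holds
  j=8: holds
Holds through j=8; largest k = 3.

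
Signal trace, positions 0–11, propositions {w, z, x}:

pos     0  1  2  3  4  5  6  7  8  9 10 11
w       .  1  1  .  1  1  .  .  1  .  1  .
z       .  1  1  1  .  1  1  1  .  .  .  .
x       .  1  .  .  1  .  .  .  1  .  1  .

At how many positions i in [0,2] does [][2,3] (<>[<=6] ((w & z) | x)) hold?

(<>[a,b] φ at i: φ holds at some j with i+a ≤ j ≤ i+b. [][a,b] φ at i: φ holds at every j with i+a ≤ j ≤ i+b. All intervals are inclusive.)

Evaluate at each i in [0,2]:
  i=0: ✓ (all of [2,3])
  i=1: ✓ (all of [3,4])
  i=2: ✓ (all of [4,5])
Positions where it holds: {0, 1, 2} → 3.

3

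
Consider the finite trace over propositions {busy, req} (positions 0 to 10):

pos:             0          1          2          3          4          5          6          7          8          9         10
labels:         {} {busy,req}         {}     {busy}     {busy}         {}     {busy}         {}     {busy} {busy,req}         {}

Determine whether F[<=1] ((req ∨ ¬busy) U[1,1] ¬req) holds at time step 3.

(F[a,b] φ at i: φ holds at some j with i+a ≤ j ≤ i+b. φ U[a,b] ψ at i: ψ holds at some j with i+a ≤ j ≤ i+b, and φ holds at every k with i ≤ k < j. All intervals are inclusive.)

False

Check ((req ∨ ¬busy) U[1,1] ¬req) at each j in [3,4]:
  j=3: fails
  j=4: fails
No position in the window satisfies it → formula fails.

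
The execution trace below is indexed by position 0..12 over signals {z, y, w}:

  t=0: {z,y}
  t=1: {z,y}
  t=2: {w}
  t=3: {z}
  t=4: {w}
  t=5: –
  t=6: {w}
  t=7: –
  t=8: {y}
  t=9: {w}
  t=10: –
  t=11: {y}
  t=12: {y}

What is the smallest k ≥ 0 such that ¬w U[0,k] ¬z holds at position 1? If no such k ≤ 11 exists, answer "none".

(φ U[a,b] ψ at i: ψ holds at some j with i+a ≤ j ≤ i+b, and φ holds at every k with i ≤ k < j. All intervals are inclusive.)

Need earliest j ≥ 1 with ¬z, and ¬w at every k in [1,j-1].
  j=1: rhs fails.
  j=2: rhs holds; lhs holds on [1,1]. k = 1.

1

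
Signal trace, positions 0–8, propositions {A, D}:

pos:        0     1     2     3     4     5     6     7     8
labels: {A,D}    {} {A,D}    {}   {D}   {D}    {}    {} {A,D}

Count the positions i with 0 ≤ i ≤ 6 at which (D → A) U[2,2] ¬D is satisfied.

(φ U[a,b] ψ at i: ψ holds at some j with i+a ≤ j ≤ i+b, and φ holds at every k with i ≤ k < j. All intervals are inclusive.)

Evaluate at each i in [0,6]:
  i=0: ✗ (no rhs in [2,2])
  i=1: ✓ (rhs at j=3; lhs holds on [1,2])
  i=2: ✗ (no rhs in [4,4])
  i=3: ✗ (no rhs in [5,5])
  i=4: ✗ (lhs fails at k=4 before rhs at j=6)
  i=5: ✗ (lhs fails at k=5 before rhs at j=7)
  i=6: ✗ (no rhs in [8,8])
Positions where it holds: {1} → 1.

1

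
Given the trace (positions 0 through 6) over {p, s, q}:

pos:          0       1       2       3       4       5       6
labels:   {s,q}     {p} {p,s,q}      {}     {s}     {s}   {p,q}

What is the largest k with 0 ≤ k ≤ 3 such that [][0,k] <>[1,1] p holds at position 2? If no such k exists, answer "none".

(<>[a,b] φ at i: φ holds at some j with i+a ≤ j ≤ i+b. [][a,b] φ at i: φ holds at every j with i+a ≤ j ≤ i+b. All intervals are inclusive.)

none

<>[1,1] p must hold from j=2 onward; find where it first fails.
  j=2: fails → no k works.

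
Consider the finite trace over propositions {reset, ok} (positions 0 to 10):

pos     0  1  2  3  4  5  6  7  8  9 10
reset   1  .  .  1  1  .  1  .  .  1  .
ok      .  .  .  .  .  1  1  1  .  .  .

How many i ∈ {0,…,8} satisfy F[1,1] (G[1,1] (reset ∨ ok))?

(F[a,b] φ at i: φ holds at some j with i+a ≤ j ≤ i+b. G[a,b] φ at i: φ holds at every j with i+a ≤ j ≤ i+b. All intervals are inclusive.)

6

Evaluate at each i in [0,8]:
  i=0: ✗ (none in [1,1])
  i=1: ✓ (witness j=2)
  i=2: ✓ (witness j=3)
  i=3: ✓ (witness j=4)
  i=4: ✓ (witness j=5)
  i=5: ✓ (witness j=6)
  i=6: ✗ (none in [7,7])
  i=7: ✓ (witness j=8)
  i=8: ✗ (none in [9,9])
Positions where it holds: {1, 2, 3, 4, 5, 7} → 6.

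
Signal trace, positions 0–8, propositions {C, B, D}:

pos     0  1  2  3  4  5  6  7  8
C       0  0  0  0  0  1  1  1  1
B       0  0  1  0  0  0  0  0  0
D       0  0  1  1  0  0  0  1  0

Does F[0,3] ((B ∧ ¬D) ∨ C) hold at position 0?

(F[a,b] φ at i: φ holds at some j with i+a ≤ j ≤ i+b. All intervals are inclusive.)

Does not hold

Check ((B ∧ ¬D) ∨ C) at each j in [0,3]:
  j=0: false
  j=1: false
  j=2: false
  j=3: false
No position in the window satisfies it → formula fails.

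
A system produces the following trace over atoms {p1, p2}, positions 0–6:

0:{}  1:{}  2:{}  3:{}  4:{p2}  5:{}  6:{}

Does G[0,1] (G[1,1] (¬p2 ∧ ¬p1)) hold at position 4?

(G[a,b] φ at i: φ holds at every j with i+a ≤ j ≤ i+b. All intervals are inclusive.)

Check G[1,1] (¬p2 ∧ ¬p1) at every j in [4,5]:
  j=4: holds on [5,5]
  j=5: holds on [6,6]
All positions satisfy it → formula holds.

Holds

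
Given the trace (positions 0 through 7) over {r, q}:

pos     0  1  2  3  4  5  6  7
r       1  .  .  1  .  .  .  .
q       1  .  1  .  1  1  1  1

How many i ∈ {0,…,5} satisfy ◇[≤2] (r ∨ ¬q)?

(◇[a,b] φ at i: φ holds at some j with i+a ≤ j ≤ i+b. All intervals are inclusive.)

Evaluate at each i in [0,5]:
  i=0: ✓ (witness j=0)
  i=1: ✓ (witness j=1)
  i=2: ✓ (witness j=3)
  i=3: ✓ (witness j=3)
  i=4: ✗ (none in [4,6])
  i=5: ✗ (none in [5,7])
Positions where it holds: {0, 1, 2, 3} → 4.

4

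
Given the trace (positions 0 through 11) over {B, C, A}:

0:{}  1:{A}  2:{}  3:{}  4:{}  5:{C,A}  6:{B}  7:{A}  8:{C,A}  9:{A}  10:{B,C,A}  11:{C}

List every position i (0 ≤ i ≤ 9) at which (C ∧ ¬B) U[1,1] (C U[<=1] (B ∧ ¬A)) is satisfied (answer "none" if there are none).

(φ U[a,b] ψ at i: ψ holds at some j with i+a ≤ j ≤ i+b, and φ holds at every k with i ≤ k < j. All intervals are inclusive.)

Evaluate at each i in [0,9]:
  i=0: ✗ (no rhs in [1,1])
  i=1: ✗ (no rhs in [2,2])
  i=2: ✗ (no rhs in [3,3])
  i=3: ✗ (no rhs in [4,4])
  i=4: ✗ (lhs fails at k=4 before rhs at j=5)
  i=5: ✓ (rhs at j=6; lhs holds on [5,5])
  i=6: ✗ (no rhs in [7,7])
  i=7: ✗ (no rhs in [8,8])
  i=8: ✗ (no rhs in [9,9])
  i=9: ✗ (no rhs in [10,10])

5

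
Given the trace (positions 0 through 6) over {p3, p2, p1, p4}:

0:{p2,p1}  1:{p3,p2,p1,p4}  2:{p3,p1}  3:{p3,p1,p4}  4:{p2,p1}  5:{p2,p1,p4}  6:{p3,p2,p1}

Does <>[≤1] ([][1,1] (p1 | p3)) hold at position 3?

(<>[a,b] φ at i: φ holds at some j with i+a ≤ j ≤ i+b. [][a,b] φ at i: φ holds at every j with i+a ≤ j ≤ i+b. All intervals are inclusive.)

Holds

Check [][1,1] (p1 | p3) at each j in [3,4]:
  j=3: holds on [4,4]
  j=4: holds on [5,5]
Found at j=3 → formula holds.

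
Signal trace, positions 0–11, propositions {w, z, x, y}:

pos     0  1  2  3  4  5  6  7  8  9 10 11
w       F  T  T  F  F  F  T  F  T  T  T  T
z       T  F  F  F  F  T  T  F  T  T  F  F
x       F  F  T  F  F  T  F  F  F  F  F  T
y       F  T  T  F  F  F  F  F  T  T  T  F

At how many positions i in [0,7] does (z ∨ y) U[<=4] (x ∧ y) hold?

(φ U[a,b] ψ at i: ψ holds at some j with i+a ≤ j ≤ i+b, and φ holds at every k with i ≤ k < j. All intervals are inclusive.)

3

Evaluate at each i in [0,7]:
  i=0: ✓ (rhs at j=2; lhs holds on [0,1])
  i=1: ✓ (rhs at j=2; lhs holds on [1,1])
  i=2: ✓ (rhs at j=2)
  i=3: ✗ (no rhs in [3,7])
  i=4: ✗ (no rhs in [4,8])
  i=5: ✗ (no rhs in [5,9])
  i=6: ✗ (no rhs in [6,10])
  i=7: ✗ (no rhs in [7,11])
Positions where it holds: {0, 1, 2} → 3.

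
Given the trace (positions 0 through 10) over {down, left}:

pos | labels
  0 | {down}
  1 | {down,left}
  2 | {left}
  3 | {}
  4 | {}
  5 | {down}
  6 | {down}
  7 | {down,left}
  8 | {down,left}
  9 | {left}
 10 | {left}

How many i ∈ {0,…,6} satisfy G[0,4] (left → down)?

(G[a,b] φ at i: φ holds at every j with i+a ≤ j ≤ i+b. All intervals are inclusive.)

Evaluate at each i in [0,6]:
  i=0: ✗ (fails at j=2)
  i=1: ✗ (fails at j=2)
  i=2: ✗ (fails at j=2)
  i=3: ✓ (all of [3,7])
  i=4: ✓ (all of [4,8])
  i=5: ✗ (fails at j=9)
  i=6: ✗ (fails at j=9)
Positions where it holds: {3, 4} → 2.

2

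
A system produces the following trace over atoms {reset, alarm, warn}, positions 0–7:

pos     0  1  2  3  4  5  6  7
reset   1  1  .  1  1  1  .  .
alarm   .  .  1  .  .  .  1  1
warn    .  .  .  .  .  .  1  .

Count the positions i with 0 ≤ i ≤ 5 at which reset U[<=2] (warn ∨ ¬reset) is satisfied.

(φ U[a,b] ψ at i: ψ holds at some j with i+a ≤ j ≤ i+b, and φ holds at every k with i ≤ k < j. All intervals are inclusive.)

Evaluate at each i in [0,5]:
  i=0: ✓ (rhs at j=2; lhs holds on [0,1])
  i=1: ✓ (rhs at j=2; lhs holds on [1,1])
  i=2: ✓ (rhs at j=2)
  i=3: ✗ (no rhs in [3,5])
  i=4: ✓ (rhs at j=6; lhs holds on [4,5])
  i=5: ✓ (rhs at j=6; lhs holds on [5,5])
Positions where it holds: {0, 1, 2, 4, 5} → 5.

5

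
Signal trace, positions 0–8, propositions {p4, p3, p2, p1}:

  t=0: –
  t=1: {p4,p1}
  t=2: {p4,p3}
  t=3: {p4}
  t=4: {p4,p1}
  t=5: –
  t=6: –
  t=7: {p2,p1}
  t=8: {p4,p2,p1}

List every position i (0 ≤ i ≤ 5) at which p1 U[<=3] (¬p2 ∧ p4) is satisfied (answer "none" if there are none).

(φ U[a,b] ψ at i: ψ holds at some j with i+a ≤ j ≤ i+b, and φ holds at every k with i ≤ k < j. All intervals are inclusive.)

1, 2, 3, 4

Evaluate at each i in [0,5]:
  i=0: ✗ (lhs fails at k=0 before rhs at j=1)
  i=1: ✓ (rhs at j=1)
  i=2: ✓ (rhs at j=2)
  i=3: ✓ (rhs at j=3)
  i=4: ✓ (rhs at j=4)
  i=5: ✗ (no rhs in [5,8])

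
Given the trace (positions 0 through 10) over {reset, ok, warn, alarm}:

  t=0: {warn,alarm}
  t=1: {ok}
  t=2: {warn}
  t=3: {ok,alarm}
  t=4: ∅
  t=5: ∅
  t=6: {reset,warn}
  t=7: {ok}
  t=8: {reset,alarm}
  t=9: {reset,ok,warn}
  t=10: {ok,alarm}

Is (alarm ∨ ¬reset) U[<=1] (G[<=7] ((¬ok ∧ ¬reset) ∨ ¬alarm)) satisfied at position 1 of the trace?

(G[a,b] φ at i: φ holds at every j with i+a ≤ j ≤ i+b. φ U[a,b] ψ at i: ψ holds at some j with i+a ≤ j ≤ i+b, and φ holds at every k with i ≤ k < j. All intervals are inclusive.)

Need some j in [1,2] with G[<=7] ((¬ok ∧ ¬reset) ∨ ¬alarm), and (alarm ∨ ¬reset) at every k in [1,j-1].
  j=1: G[<=7] ((¬ok ∧ ¬reset) ∨ ¬alarm) — fails at 3.
  j=2: G[<=7] ((¬ok ∧ ¬reset) ∨ ¬alarm) — fails at 3.
No j in the window works → until fails.

False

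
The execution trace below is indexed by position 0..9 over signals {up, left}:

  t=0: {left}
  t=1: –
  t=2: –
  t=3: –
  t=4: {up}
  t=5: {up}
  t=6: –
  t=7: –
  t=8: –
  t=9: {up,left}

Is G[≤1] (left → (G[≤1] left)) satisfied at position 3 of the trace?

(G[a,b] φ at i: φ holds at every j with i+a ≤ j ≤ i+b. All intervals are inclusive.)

Yes

Check (left → (G[≤1] left)) at every j in [3,4]:
  j=3: antecedent false → ✓
  j=4: antecedent false → ✓
All positions satisfy it → formula holds.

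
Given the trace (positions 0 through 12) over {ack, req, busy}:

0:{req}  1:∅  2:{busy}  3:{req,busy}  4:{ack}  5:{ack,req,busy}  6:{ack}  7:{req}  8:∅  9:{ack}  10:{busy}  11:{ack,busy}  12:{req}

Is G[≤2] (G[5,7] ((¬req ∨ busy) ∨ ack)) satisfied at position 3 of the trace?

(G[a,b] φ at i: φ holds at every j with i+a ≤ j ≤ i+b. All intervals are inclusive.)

Does not hold

Check G[5,7] ((¬req ∨ busy) ∨ ack) at every j in [3,5]:
  j=3: holds on [8,10]
  j=4: holds on [9,11]
  j=5: fails at 12
Fails at j=5 → formula fails.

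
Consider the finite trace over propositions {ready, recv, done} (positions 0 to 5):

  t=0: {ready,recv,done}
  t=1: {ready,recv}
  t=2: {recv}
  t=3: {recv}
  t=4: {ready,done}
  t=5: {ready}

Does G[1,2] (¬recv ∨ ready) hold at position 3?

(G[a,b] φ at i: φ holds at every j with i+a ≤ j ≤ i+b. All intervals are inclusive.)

Check (¬recv ∨ ready) at every j in [4,5]:
  j=4: true
  j=5: true
All positions satisfy it → formula holds.

Yes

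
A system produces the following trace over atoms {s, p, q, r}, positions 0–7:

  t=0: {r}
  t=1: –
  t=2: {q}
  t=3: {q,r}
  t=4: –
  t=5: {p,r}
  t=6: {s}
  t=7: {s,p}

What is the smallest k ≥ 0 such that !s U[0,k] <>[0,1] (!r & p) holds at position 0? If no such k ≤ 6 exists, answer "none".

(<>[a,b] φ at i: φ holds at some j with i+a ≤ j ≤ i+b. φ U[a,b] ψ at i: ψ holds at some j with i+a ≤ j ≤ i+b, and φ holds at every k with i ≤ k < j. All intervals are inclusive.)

6

Need earliest j ≥ 0 with <>[0,1] (!r & p), and !s at every k in [0,j-1].
  j=0: rhs fails.
  j=1: rhs fails.
  j=2: rhs fails.
  j=3: rhs fails.
  j=4: rhs fails.
  j=5: rhs fails.
  j=6: rhs holds; lhs holds on [0,5]. k = 6.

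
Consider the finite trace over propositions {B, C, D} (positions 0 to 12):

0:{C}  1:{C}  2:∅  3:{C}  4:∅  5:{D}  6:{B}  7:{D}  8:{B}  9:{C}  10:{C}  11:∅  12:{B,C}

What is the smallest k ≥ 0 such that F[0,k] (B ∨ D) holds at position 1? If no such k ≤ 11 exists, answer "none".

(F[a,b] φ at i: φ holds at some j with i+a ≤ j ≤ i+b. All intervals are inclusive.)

4

Scan j = 1,2,… for (B ∨ D):
  j=1: fails
  j=2: fails
  j=3: fails
  j=4: fails
  j=5: holds
First hit at j=5, so smallest k = 5-1 = 4.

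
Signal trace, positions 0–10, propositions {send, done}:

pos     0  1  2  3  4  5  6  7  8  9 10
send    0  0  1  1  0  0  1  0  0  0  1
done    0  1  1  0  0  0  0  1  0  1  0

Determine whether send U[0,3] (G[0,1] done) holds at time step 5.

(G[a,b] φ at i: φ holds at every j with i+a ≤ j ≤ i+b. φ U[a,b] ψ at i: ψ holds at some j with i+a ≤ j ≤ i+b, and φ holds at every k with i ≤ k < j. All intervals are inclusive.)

Need some j in [5,8] with G[0,1] done, and send at every k in [5,j-1].
  j=5: G[0,1] done — fails at 5.
  j=6: G[0,1] done — fails at 6.
  j=7: G[0,1] done — fails at 8.
  j=8: G[0,1] done — fails at 8.
No j in the window works → until fails.

Does not hold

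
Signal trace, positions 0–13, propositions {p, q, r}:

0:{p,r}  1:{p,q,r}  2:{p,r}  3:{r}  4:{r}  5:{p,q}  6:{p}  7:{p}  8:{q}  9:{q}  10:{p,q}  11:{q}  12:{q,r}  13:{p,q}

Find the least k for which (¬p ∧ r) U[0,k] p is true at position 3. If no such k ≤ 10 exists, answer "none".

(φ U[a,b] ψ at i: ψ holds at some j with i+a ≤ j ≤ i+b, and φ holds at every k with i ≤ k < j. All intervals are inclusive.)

2

Need earliest j ≥ 3 with p, and (¬p ∧ r) at every k in [3,j-1].
  j=3: rhs fails.
  j=4: rhs fails.
  j=5: rhs holds; lhs holds on [3,4]. k = 2.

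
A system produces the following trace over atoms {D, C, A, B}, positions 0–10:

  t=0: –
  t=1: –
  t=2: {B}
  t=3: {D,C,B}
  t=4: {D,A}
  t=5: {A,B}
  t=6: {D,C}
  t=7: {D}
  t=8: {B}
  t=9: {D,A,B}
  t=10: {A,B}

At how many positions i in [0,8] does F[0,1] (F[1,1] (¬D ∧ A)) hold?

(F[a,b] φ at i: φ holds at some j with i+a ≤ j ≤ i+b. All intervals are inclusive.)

Evaluate at each i in [0,8]:
  i=0: ✗ (none in [0,1])
  i=1: ✗ (none in [1,2])
  i=2: ✗ (none in [2,3])
  i=3: ✓ (witness j=4)
  i=4: ✓ (witness j=4)
  i=5: ✗ (none in [5,6])
  i=6: ✗ (none in [6,7])
  i=7: ✗ (none in [7,8])
  i=8: ✓ (witness j=9)
Positions where it holds: {3, 4, 8} → 3.

3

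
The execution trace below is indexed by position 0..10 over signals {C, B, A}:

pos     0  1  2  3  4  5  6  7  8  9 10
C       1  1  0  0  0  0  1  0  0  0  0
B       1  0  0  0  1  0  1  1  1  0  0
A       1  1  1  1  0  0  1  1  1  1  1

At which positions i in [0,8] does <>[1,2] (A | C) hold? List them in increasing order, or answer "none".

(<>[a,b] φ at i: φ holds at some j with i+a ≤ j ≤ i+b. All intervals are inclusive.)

0, 1, 2, 4, 5, 6, 7, 8

Evaluate at each i in [0,8]:
  i=0: ✓ (witness j=1)
  i=1: ✓ (witness j=2)
  i=2: ✓ (witness j=3)
  i=3: ✗ (none in [4,5])
  i=4: ✓ (witness j=6)
  i=5: ✓ (witness j=6)
  i=6: ✓ (witness j=7)
  i=7: ✓ (witness j=8)
  i=8: ✓ (witness j=9)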